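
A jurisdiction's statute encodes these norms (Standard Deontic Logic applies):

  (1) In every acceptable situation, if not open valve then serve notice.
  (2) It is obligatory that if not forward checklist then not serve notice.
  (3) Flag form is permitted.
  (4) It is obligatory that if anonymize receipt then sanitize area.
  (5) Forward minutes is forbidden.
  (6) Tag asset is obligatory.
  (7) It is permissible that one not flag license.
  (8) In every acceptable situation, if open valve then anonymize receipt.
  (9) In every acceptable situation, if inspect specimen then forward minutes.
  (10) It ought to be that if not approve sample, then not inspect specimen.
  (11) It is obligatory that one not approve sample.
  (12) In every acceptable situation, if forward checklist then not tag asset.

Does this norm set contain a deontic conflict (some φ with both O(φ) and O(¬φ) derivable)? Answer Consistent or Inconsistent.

Premise 9 is O(inspect_specimen → forward_minutes), but O(inspect_specimen) is not derivable from the premises, so it does not yield O(forward_minutes).
So O(forward_minutes) is not derivable, and the apparent clash with O(¬forward_minutes) does not arise.
A world satisfying every obligation exists (e.g. anonymize_receipt=true, approve_sample=false, flag_form=false, flag_license=false, forward_checklist=false, forward_minutes=false, inspect_specimen=false, open_valve=true, sanitize_area=true, serve_notice=false, tag_asset=true); no atom is both obligatory and forbidden, so the set is consistent.

Consistent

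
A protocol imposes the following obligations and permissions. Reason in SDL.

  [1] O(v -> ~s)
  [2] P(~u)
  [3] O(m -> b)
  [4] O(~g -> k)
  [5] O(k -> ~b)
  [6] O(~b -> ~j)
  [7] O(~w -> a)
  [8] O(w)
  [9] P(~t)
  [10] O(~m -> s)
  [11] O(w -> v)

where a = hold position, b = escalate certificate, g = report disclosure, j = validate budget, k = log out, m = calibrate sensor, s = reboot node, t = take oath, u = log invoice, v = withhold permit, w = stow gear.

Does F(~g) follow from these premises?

Premise 8 gives O(w).
Applying K to premise 11 (O(w -> v)) and O(w) yields O(v).
With premise 1, O(v -> ~s), the K-axiom yields O(~s).
Premise 10 is O(~m -> s); contrapositively O(~s -> m). Since O(~s) holds, K gives O(m).
Premise 3 is O(m -> b); since O(m), deontic closure gives O(b).
Premise 5, O(k -> ~b), contraposes to O(b -> ~k); with O(b) we get O(~k).
The contrapositive of premise 4 (O(~g -> k)) is O(~k -> g), and O(~k) is already established, so O(g).
Premises 2, 6, 7, 9 do not contribute to this derivation.
So O(g) holds, i.e. F(~g). The claim follows.

Yes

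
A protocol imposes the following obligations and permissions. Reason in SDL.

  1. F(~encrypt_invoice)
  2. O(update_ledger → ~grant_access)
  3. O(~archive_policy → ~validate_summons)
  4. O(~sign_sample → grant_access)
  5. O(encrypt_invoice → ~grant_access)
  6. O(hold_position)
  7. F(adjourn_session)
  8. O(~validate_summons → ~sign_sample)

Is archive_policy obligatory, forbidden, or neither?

F(~encrypt_invoice) at premise 1 means O(encrypt_invoice).
With premise 5, O(encrypt_invoice → ~grant_access), the K-axiom yields O(~grant_access).
Premise 4, O(~sign_sample → grant_access), contraposes to O(~grant_access → sign_sample); with O(~grant_access) we get O(sign_sample).
Premise 8, O(~validate_summons → ~sign_sample), contraposes to O(sign_sample → validate_summons); with O(sign_sample) we get O(validate_summons).
The contrapositive of premise 3 (O(~archive_policy → ~validate_summons)) is O(validate_summons → archive_policy), and O(validate_summons) is already established, so O(archive_policy).
Premises 2, 6, 7 do not contribute to this derivation.
Hence archive_policy is obligatory.

Obligatory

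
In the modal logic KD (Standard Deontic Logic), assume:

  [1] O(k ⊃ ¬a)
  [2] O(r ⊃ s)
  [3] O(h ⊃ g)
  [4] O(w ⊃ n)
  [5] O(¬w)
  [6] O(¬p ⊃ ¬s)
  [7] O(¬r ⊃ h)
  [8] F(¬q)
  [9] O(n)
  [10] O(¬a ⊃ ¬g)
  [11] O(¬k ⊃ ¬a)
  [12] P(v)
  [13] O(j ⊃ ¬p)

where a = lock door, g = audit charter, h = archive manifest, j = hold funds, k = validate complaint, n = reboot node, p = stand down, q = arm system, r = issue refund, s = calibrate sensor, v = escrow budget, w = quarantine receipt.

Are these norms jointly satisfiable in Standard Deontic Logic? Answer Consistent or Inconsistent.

Premise 4 is O(w ⊃ n); even if O(n) held, inferring O(w) would be affirming the consequent — invalid.
So O(w) is not derivable, and the apparent clash with O(¬w) does not arise.
A world satisfying every obligation exists (e.g. a=false, g=false, h=false, j=false, k=false, n=true, p=true, q=true, r=true, s=true, v=false, w=false); no atom is both obligatory and forbidden, so the set is consistent.

Consistent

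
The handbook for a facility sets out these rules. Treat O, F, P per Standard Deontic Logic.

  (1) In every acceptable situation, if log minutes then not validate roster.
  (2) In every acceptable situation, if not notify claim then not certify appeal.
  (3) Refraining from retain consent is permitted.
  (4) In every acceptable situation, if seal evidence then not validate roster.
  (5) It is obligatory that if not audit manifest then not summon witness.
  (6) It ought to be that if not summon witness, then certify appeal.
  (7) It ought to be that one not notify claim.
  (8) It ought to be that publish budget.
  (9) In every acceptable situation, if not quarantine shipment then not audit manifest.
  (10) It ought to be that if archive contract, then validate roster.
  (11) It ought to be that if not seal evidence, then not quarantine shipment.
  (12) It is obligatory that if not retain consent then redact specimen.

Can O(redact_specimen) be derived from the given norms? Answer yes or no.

Premise 12 is O(¬retain_consent → redact_specimen), but O(¬retain_consent) is not derivable from the premises (the permission P(¬retain_consent) asserts only ¬O(retain_consent), not O(¬retain_consent)), so it does not yield O(redact_specimen).
No other premise forces O(redact_specimen). An ideal world satisfying every premise can still have redact_specimen false, so O(redact_specimen) is not derivable.

No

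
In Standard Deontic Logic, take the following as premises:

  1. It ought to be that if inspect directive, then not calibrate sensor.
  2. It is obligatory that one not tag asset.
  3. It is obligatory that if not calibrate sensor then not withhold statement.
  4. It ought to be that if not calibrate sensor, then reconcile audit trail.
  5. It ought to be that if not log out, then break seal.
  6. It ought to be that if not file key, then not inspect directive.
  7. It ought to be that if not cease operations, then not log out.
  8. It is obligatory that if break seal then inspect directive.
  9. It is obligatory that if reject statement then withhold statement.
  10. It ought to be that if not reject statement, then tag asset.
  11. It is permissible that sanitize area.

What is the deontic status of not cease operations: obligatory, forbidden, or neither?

Forbidden

Premise 2 states O(¬tag_asset) outright.
Premise 10 is O(¬reject_statement → tag_asset); contrapositively O(¬tag_asset → reject_statement). Since O(¬tag_asset) holds, K gives O(reject_statement).
Premise 9 is O(reject_statement → withhold_statement); since O(reject_statement), deontic closure gives O(withhold_statement).
Premise 3 is O(¬calibrate_sensor → ¬withhold_statement); contrapositively O(withhold_statement → calibrate_sensor). Since O(withhold_statement) holds, K gives O(calibrate_sensor).
The contrapositive of premise 1 (O(inspect_directive → ¬calibrate_sensor)) is O(calibrate_sensor → ¬inspect_directive), and O(calibrate_sensor) is already established, so O(¬inspect_directive).
Premise 8 is O(break_seal → inspect_directive); contrapositively O(¬inspect_directive → ¬break_seal). Since O(¬inspect_directive) holds, K gives O(¬break_seal).
The contrapositive of premise 5 (O(¬log_out → break_seal)) is O(¬break_seal → log_out), and O(¬break_seal) is already established, so O(log_out).
Premise 7 is O(¬cease_operations → ¬log_out); contrapositively O(log_out → cease_operations). Since O(log_out) holds, K gives O(cease_operations).
Premises 4, 6, 11 do not contribute to this derivation.
Thus O(cease_operations), which is F(¬cease_operations): ¬cease_operations is forbidden.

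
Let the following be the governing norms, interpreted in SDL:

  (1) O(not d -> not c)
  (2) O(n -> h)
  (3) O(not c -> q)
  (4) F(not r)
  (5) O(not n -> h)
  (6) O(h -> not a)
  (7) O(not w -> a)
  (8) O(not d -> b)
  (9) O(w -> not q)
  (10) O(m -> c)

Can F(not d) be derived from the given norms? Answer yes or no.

Premises 5 and 2 are O(not n -> h) and O(n -> h); every ideal world satisfies not n or n, so in either case h holds — hence O(h).
With premise 6, O(h -> not a), the K-axiom yields O(not a).
The contrapositive of premise 7 (O(not w -> a)) is O(not a -> w), and O(not a) is already established, so O(w).
Premise 9 is O(w -> not q); since O(w), deontic closure gives O(not q).
Premise 3 is O(not c -> q); contrapositively O(not q -> c). Since O(not q) holds, K gives O(c).
The contrapositive of premise 1 (O(not d -> not c)) is O(c -> d), and O(c) is already established, so O(d).
Premises 4, 8, 10 do not contribute to this derivation.
So O(d) holds, i.e. F(not d). The claim follows.

Yes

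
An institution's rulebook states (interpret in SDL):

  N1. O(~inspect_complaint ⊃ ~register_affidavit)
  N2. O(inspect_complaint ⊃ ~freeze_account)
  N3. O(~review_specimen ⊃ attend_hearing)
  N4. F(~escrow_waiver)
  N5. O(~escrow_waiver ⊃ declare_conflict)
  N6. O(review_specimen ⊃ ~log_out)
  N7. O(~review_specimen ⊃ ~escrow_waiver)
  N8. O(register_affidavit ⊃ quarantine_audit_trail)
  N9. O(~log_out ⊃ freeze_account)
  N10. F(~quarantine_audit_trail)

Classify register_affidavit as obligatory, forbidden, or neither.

Premise 4 is F(~escrow_waiver), i.e. O(escrow_waiver).
Premise 7 is O(~review_specimen ⊃ ~escrow_waiver); contrapositively O(escrow_waiver ⊃ review_specimen). Since O(escrow_waiver) holds, K gives O(review_specimen).
Applying K to premise 6 (O(review_specimen ⊃ ~log_out)) and O(review_specimen) yields O(~log_out).
From O(~log_out) and premise 9, O(~log_out ⊃ freeze_account), we obtain O(freeze_account).
The contrapositive of premise 2 (O(inspect_complaint ⊃ ~freeze_account)) is O(freeze_account ⊃ ~inspect_complaint), and O(freeze_account) is already established, so O(~inspect_complaint).
Applying K to premise 1 (O(~inspect_complaint ⊃ ~register_affidavit)) and O(~inspect_complaint) yields O(~register_affidavit).
Premises 3, 5, 8, 10 do not contribute to this derivation.
Thus O(~register_affidavit), which is F(register_affidavit): register_affidavit is forbidden.

Forbidden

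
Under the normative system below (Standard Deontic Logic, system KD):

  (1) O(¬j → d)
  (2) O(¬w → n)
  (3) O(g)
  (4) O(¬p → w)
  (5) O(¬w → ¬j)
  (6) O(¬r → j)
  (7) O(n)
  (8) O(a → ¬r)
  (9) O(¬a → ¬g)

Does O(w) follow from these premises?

Yes

From premise 3 we have O(g).
Premise 9, O(¬a → ¬g), contraposes to O(g → a); with O(g) we get O(a).
Applying K to premise 8 (O(a → ¬r)) and O(a) yields O(¬r).
With premise 6, O(¬r → j), the K-axiom yields O(j).
The contrapositive of premise 5 (O(¬w → ¬j)) is O(j → w), and O(j) is already established, so O(w).
Premises 1, 2, 4, 7 do not contribute to this derivation.
So O(w) follows.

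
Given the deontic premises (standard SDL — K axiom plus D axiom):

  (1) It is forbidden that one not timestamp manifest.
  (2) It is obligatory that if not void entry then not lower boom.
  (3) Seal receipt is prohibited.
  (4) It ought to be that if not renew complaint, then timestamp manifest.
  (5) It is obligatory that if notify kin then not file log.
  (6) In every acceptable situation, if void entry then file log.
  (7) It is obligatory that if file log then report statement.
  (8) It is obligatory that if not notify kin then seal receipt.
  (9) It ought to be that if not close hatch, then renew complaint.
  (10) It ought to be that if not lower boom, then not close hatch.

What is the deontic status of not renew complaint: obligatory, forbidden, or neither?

Forbidden

Premise 3 is F(seal_receipt), i.e. O(¬seal_receipt).
Premise 8, O(¬notify_kin → seal_receipt), contraposes to O(¬seal_receipt → notify_kin); with O(¬seal_receipt) we get O(notify_kin).
From O(notify_kin) and premise 5, O(notify_kin → ¬file_log), we obtain O(¬file_log).
Premise 6, O(void_entry → file_log), contraposes to O(¬file_log → ¬void_entry); with O(¬file_log) we get O(¬void_entry).
Premise 2 is O(¬void_entry → ¬lower_boom); since O(¬void_entry), deontic closure gives O(¬lower_boom).
From O(¬lower_boom) and premise 10, O(¬lower_boom → ¬close_hatch), we obtain O(¬close_hatch).
From O(¬close_hatch) and premise 9, O(¬close_hatch → renew_complaint), we obtain O(renew_complaint).
Premises 1, 4, 7 do not contribute to this derivation.
Thus O(renew_complaint), which is F(¬renew_complaint): ¬renew_complaint is forbidden.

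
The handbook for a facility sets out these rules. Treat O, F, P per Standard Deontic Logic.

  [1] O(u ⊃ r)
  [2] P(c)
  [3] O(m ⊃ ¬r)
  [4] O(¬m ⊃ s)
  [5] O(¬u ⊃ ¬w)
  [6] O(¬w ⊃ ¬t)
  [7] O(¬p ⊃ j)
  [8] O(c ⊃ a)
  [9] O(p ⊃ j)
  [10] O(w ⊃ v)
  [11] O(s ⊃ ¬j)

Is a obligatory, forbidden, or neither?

Premise 8 is O(c ⊃ a), but O(c) is not derivable from the premises (the permission P(c) asserts only ¬O(¬c), not O(c)), so it does not yield O(a).
No premise or chain of K-axiom applications forces O(a), and none forces O(¬a). So a is neither obligatory nor forbidden under these norms.

Neither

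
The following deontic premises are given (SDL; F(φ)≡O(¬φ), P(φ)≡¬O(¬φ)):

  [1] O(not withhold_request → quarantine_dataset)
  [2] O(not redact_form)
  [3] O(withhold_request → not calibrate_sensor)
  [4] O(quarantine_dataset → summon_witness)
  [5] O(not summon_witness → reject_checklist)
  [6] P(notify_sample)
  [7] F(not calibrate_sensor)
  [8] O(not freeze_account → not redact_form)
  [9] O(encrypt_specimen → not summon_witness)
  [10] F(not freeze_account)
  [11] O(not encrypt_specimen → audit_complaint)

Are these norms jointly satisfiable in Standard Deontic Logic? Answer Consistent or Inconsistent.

Premise 8 is O(not freeze_account → not redact_form); even if O(not redact_form) held, inferring O(not freeze_account) would be affirming the consequent — invalid.
So O(not freeze_account) is not derivable, and the apparent clash with O(freeze_account) does not arise.
A world satisfying every obligation exists (e.g. audit_complaint=true, calibrate_sensor=true, encrypt_specimen=false, freeze_account=true, notify_sample=false, quarantine_dataset=true, redact_form=false, reject_checklist=false, summon_witness=true, withhold_request=false); no atom is both obligatory and forbidden, so the set is consistent.

Consistent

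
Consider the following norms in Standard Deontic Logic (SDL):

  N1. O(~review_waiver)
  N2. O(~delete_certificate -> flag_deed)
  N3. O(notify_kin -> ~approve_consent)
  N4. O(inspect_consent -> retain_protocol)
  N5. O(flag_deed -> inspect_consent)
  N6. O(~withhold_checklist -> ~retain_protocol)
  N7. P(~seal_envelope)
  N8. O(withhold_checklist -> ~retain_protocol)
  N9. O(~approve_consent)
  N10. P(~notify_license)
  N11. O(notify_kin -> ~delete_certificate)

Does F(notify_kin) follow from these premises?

Premises 6 and 8 cover both cases: O(~withhold_checklist -> ~retain_protocol) and O(withhold_checklist -> ~retain_protocol). Since ~withhold_checklist ∨ withhold_checklist is a tautology, O(~retain_protocol) follows.
Premise 4 is O(inspect_consent -> retain_protocol); contrapositively O(~retain_protocol -> ~inspect_consent). Since O(~retain_protocol) holds, K gives O(~inspect_consent).
Premise 5 is O(flag_deed -> inspect_consent); contrapositively O(~inspect_consent -> ~flag_deed). Since O(~inspect_consent) holds, K gives O(~flag_deed).
Premise 2 is O(~delete_certificate -> flag_deed); contrapositively O(~flag_deed -> delete_certificate). Since O(~flag_deed) holds, K gives O(delete_certificate).
Premise 11 is O(notify_kin -> ~delete_certificate); contrapositively O(delete_certificate -> ~notify_kin). Since O(delete_certificate) holds, K gives O(~notify_kin).
Premises 1, 3, 7, 9, 10 do not contribute to this derivation.
So O(~notify_kin) holds, i.e. F(notify_kin). The claim follows.

Yes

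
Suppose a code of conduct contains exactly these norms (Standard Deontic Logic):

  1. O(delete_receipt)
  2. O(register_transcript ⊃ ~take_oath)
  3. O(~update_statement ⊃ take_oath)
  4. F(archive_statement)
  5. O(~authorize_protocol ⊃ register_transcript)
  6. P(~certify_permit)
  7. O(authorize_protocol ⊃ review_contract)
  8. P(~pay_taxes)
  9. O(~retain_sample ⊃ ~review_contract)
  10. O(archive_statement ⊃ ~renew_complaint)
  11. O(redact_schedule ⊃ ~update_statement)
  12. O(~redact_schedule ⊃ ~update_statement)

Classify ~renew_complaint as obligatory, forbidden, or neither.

Premise 10 is O(archive_statement ⊃ ~renew_complaint), but O(archive_statement) is not derivable from the premises, so it does not yield O(~renew_complaint).
No premise or chain of K-axiom applications forces O(~renew_complaint), and none forces O(renew_complaint). So ~renew_complaint is neither obligatory nor forbidden under these norms.

Neither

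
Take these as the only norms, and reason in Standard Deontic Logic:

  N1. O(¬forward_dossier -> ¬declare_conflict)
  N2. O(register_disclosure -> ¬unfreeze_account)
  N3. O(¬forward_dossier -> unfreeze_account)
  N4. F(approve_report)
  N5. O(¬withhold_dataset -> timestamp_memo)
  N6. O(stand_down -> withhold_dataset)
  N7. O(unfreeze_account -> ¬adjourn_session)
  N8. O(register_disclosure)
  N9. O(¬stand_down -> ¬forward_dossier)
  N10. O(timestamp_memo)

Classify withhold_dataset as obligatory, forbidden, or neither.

Obligatory

Premise 8 gives O(register_disclosure).
From O(register_disclosure) and premise 2, O(register_disclosure -> ¬unfreeze_account), we obtain O(¬unfreeze_account).
The contrapositive of premise 3 (O(¬forward_dossier -> unfreeze_account)) is O(¬unfreeze_account -> forward_dossier), and O(¬unfreeze_account) is already established, so O(forward_dossier).
Premise 9 is O(¬stand_down -> ¬forward_dossier); contrapositively O(forward_dossier -> stand_down). Since O(forward_dossier) holds, K gives O(stand_down).
Applying K to premise 6 (O(stand_down -> withhold_dataset)) and O(stand_down) yields O(withhold_dataset).
Premises 1, 4, 5, 7, 10 do not contribute to this derivation.
Hence withhold_dataset is obligatory.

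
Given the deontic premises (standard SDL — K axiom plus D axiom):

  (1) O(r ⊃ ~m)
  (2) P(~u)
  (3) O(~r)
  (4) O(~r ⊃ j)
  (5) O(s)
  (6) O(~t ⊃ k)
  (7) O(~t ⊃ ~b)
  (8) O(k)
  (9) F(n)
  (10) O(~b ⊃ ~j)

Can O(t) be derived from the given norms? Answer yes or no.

Premise 3 gives O(~r).
Premise 4 is O(~r ⊃ j); since O(~r), deontic closure gives O(j).
Premise 10, O(~b ⊃ ~j), contraposes to O(j ⊃ b); with O(j) we get O(b).
Premise 7 is O(~t ⊃ ~b); contrapositively O(b ⊃ t). Since O(b) holds, K gives O(t).
Premises 1, 2, 5, 6, 8, 9 do not contribute to this derivation.
So O(t) follows.

Yes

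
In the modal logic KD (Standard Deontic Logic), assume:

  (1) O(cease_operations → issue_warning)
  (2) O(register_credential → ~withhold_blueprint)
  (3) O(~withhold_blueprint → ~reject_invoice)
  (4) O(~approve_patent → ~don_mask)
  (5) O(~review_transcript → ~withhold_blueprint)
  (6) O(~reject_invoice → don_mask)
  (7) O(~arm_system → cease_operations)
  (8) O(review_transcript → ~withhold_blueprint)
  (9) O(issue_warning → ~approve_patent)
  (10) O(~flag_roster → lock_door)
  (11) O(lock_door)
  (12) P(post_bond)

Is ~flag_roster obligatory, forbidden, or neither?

Neither

Premise 10 is O(~flag_roster → lock_door); even if O(lock_door) held, inferring O(~flag_roster) would be affirming the consequent — invalid.
No premise or chain of K-axiom applications forces O(~flag_roster), and none forces O(flag_roster). So ~flag_roster is neither obligatory nor forbidden under these norms.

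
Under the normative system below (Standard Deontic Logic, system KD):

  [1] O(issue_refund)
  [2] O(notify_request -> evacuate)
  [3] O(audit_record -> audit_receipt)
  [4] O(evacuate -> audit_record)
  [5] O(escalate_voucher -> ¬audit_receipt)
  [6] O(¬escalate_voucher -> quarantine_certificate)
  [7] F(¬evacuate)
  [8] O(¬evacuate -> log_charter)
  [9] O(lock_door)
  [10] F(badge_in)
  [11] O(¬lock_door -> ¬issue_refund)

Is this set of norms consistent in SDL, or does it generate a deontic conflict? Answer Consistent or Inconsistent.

Consistent

Premise 11 is O(¬lock_door -> ¬issue_refund), but O(¬lock_door) is not derivable from the premises, so it does not yield O(¬issue_refund).
So O(¬issue_refund) is not derivable, and the apparent clash with O(issue_refund) does not arise.
A world satisfying every obligation exists (e.g. audit_receipt=true, audit_record=true, badge_in=false, escalate_voucher=false, evacuate=true, issue_refund=true, lock_door=true, log_charter=false, notify_request=false, quarantine_certificate=true); no atom is both obligatory and forbidden, so the set is consistent.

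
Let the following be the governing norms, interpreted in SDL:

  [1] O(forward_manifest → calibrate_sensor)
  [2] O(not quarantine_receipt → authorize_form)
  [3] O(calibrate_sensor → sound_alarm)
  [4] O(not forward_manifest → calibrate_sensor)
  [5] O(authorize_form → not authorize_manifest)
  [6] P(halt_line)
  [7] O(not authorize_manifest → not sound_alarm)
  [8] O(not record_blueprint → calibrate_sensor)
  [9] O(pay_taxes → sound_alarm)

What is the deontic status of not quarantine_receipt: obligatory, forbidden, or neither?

Premises 4 and 1 are O(not forward_manifest → calibrate_sensor) and O(forward_manifest → calibrate_sensor); every ideal world satisfies not forward_manifest or forward_manifest, so in either case calibrate_sensor holds — hence O(calibrate_sensor).
Premise 3 is O(calibrate_sensor → sound_alarm); since O(calibrate_sensor), deontic closure gives O(sound_alarm).
Premise 7, O(not authorize_manifest → not sound_alarm), contraposes to O(sound_alarm → authorize_manifest); with O(sound_alarm) we get O(authorize_manifest).
Premise 5 is O(authorize_form → not authorize_manifest); contrapositively O(authorize_manifest → not authorize_form). Since O(authorize_manifest) holds, K gives O(not authorize_form).
Premise 2, O(not quarantine_receipt → authorize_form), contraposes to O(not authorize_form → quarantine_receipt); with O(not authorize_form) we get O(quarantine_receipt).
Premises 6, 8, 9 do not contribute to this derivation.
Thus O(quarantine_receipt), which is F(not quarantine_receipt): not quarantine_receipt is forbidden.

Forbidden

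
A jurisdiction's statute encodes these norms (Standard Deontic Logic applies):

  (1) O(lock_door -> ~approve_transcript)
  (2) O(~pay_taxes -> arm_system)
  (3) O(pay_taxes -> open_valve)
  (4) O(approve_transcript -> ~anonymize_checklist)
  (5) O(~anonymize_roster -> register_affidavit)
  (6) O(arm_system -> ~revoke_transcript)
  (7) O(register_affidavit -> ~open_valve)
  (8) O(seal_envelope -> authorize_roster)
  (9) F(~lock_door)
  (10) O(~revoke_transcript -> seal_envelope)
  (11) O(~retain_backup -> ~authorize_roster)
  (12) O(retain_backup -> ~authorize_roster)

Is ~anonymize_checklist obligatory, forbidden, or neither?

Premise 4 is O(approve_transcript -> ~anonymize_checklist), but O(approve_transcript) is not derivable from the premises, so it does not yield O(~anonymize_checklist).
No premise or chain of K-axiom applications forces O(~anonymize_checklist), and none forces O(anonymize_checklist). So ~anonymize_checklist is neither obligatory nor forbidden under these norms.

Neither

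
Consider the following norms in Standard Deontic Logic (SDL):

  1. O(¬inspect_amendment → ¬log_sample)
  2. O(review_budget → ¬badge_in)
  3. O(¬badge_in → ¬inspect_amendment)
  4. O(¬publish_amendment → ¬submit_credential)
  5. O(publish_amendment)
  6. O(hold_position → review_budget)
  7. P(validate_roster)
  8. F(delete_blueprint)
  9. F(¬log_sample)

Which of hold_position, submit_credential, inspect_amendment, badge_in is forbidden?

hold_position

Premise 9 is F(¬log_sample), i.e. O(log_sample).
The contrapositive of premise 1 (O(¬inspect_amendment → ¬log_sample)) is O(log_sample → inspect_amendment), and O(log_sample) is already established, so O(inspect_amendment).
Premise 3 is O(¬badge_in → ¬inspect_amendment); contrapositively O(inspect_amendment → badge_in). Since O(inspect_amendment) holds, K gives O(badge_in).
Premise 2, O(review_budget → ¬badge_in), contraposes to O(badge_in → ¬review_budget); with O(badge_in) we get O(¬review_budget).
Premise 6, O(hold_position → review_budget), contraposes to O(¬review_budget → ¬hold_position); with O(¬review_budget) we get O(¬hold_position).
So O(¬hold_position) holds, i.e. hold_position is forbidden. None of the other listed options is forbidden under the premises.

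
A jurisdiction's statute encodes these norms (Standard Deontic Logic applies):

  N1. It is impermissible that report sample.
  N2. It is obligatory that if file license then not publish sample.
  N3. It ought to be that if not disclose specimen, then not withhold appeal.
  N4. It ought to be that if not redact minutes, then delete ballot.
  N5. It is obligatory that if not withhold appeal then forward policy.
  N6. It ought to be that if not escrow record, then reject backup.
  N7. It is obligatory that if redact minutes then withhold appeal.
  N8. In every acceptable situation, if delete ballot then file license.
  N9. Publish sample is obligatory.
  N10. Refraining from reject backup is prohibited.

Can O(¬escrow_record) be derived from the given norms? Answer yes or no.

Premise 6 is O(¬escrow_record → reject_backup); even if O(reject_backup) held, inferring O(¬escrow_record) would be affirming the consequent — invalid.
No other premise forces O(¬escrow_record). An ideal world satisfying every premise can still have ¬escrow_record false, so O(¬escrow_record) is not derivable.

No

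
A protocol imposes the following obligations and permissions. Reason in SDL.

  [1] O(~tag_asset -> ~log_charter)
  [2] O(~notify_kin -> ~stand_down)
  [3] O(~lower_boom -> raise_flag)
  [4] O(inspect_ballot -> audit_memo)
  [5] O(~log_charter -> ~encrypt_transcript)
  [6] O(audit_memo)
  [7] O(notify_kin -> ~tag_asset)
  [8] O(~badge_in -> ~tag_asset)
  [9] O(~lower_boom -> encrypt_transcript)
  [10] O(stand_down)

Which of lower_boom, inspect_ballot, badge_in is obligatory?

From premise 10 we have O(stand_down).
The contrapositive of premise 2 (O(~notify_kin -> ~stand_down)) is O(stand_down -> notify_kin), and O(stand_down) is already established, so O(notify_kin).
With premise 7, O(notify_kin -> ~tag_asset), the K-axiom yields O(~tag_asset).
Applying K to premise 1 (O(~tag_asset -> ~log_charter)) and O(~tag_asset) yields O(~log_charter).
From O(~log_charter) and premise 5, O(~log_charter -> ~encrypt_transcript), we obtain O(~encrypt_transcript).
The contrapositive of premise 9 (O(~lower_boom -> encrypt_transcript)) is O(~encrypt_transcript -> lower_boom), and O(~encrypt_transcript) is already established, so O(lower_boom).
So O(lower_boom) holds — lower_boom is obligatory. None of the other listed options is made obligatory by any chain of premises.

lower_boom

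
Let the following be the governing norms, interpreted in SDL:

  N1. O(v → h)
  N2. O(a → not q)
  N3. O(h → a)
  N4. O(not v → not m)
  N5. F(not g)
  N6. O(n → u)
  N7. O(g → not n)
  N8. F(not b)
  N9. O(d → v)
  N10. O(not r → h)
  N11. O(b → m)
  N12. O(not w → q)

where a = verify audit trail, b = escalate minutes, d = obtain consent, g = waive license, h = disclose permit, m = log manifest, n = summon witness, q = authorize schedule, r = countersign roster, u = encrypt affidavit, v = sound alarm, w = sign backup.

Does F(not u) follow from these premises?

No

Premise 6 is O(n → u), but O(n) is not derivable from the premises, so it does not yield O(u).
No other premise forces O(u). An ideal world satisfying every premise can still have not u true, so F(not u) is not derivable.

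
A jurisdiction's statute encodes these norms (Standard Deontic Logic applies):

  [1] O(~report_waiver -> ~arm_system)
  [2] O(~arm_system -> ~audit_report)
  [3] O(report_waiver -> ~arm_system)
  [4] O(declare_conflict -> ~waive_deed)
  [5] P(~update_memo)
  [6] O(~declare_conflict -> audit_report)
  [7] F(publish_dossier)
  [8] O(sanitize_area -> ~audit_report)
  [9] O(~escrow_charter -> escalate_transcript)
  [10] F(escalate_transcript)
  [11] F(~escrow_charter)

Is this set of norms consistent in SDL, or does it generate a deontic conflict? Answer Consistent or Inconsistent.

Premise 9 is O(~escrow_charter -> escalate_transcript), but O(~escrow_charter) is not derivable from the premises, so it does not yield O(escalate_transcript).
So O(escalate_transcript) is not derivable, and the apparent clash with O(~escalate_transcript) does not arise.
A world satisfying every obligation exists (e.g. arm_system=false, audit_report=false, declare_conflict=true, escalate_transcript=false, escrow_charter=true, publish_dossier=false, report_waiver=false, sanitize_area=false, update_memo=false, waive_deed=false); no atom is both obligatory and forbidden, so the set is consistent.

Consistent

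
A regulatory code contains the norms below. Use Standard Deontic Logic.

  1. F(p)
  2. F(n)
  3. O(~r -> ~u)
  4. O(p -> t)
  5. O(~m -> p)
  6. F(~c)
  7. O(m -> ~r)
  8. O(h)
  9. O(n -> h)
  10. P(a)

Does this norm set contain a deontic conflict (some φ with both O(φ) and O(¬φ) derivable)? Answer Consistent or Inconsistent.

Consistent

Premise 9 is O(n -> h); even if O(h) held, inferring O(n) would be affirming the consequent — invalid.
So O(n) is not derivable, and the apparent clash with O(~n) does not arise.
A world satisfying every obligation exists (e.g. a=false, c=true, h=true, m=true, n=false, p=false, r=false, t=false, u=false); no atom is both obligatory and forbidden, so the set is consistent.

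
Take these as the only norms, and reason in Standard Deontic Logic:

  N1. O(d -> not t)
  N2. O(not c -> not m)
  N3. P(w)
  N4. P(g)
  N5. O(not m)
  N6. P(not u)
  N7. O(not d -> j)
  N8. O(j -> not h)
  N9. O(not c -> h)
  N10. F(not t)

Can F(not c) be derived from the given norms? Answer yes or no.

Yes

Premise 10, F(not t), is equivalent to O(t).
The contrapositive of premise 1 (O(d -> not t)) is O(t -> not d), and O(t) is already established, so O(not d).
With premise 7, O(not d -> j), the K-axiom yields O(j).
Applying K to premise 8 (O(j -> not h)) and O(j) yields O(not h).
Premise 9, O(not c -> h), contraposes to O(not h -> c); with O(not h) we get O(c).
Premises 2, 3, 4, 5, 6 do not contribute to this derivation.
So O(c) holds, i.e. F(not c). The claim follows.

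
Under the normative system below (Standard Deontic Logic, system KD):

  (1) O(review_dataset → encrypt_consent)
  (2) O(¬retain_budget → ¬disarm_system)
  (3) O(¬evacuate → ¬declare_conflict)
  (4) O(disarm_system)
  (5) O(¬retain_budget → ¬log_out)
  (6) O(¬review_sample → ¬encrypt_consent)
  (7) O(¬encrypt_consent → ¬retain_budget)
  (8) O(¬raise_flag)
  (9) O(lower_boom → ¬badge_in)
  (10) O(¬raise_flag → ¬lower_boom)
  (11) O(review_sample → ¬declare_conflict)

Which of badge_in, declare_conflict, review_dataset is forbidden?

Premise 4 gives O(disarm_system).
The contrapositive of premise 2 (O(¬retain_budget → ¬disarm_system)) is O(disarm_system → retain_budget), and O(disarm_system) is already established, so O(retain_budget).
Premise 7, O(¬encrypt_consent → ¬retain_budget), contraposes to O(retain_budget → encrypt_consent); with O(retain_budget) we get O(encrypt_consent).
The contrapositive of premise 6 (O(¬review_sample → ¬encrypt_consent)) is O(encrypt_consent → review_sample), and O(encrypt_consent) is already established, so O(review_sample).
With premise 11, O(review_sample → ¬declare_conflict), the K-axiom yields O(¬declare_conflict).
So O(¬declare_conflict) holds, i.e. declare_conflict is forbidden. None of the other listed options is forbidden under the premises.

declare_conflict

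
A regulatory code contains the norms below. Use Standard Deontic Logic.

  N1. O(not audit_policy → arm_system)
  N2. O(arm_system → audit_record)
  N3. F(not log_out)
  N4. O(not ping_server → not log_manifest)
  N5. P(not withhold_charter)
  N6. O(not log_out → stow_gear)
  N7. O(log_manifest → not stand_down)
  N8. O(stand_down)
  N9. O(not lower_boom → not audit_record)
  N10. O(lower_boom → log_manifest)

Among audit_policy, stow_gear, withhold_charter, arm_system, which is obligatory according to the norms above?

audit_policy

Premise 8 gives O(stand_down).
The contrapositive of premise 7 (O(log_manifest → not stand_down)) is O(stand_down → not log_manifest), and O(stand_down) is already established, so O(not log_manifest).
Premise 10 is O(lower_boom → log_manifest); contrapositively O(not log_manifest → not lower_boom). Since O(not log_manifest) holds, K gives O(not lower_boom).
Premise 9 is O(not lower_boom → not audit_record); since O(not lower_boom), deontic closure gives O(not audit_record).
Premise 2 is O(arm_system → audit_record); contrapositively O(not audit_record → not arm_system). Since O(not audit_record) holds, K gives O(not arm_system).
The contrapositive of premise 1 (O(not audit_policy → arm_system)) is O(not arm_system → audit_policy), and O(not arm_system) is already established, so O(audit_policy).
So O(audit_policy) holds — audit_policy is obligatory. None of the other listed options is made obligatory by any chain of premises.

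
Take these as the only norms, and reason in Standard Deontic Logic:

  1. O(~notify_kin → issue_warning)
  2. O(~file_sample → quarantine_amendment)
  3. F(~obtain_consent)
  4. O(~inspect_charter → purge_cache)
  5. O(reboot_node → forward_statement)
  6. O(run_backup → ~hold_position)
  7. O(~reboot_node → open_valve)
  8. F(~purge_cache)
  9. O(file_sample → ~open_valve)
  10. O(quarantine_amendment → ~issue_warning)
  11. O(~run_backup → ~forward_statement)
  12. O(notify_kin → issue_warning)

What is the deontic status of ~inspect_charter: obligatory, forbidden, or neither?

Premise 4 is O(~inspect_charter → purge_cache); even if O(purge_cache) held, inferring O(~inspect_charter) would be affirming the consequent — invalid.
No premise or chain of K-axiom applications forces O(~inspect_charter), and none forces O(inspect_charter). So ~inspect_charter is neither obligatory nor forbidden under these norms.

Neither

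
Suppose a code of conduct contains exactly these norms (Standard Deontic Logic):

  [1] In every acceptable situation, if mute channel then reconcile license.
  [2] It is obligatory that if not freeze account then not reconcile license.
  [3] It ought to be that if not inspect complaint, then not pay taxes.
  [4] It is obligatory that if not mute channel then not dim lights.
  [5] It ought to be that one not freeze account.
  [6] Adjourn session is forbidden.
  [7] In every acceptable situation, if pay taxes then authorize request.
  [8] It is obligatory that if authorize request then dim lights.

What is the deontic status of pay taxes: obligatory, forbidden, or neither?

Premise 5 states O(¬freeze_account) outright.
From O(¬freeze_account) and premise 2, O(¬freeze_account → ¬reconcile_license), we obtain O(¬reconcile_license).
Premise 1 is O(mute_channel → reconcile_license); contrapositively O(¬reconcile_license → ¬mute_channel). Since O(¬reconcile_license) holds, K gives O(¬mute_channel).
With premise 4, O(¬mute_channel → ¬dim_lights), the K-axiom yields O(¬dim_lights).
Premise 8, O(authorize_request → dim_lights), contraposes to O(¬dim_lights → ¬authorize_request); with O(¬dim_lights) we get O(¬authorize_request).
The contrapositive of premise 7 (O(pay_taxes → authorize_request)) is O(¬authorize_request → ¬pay_taxes), and O(¬authorize_request) is already established, so O(¬pay_taxes).
Premises 3, 6 do not contribute to this derivation.
Thus O(¬pay_taxes), which is F(pay_taxes): pay_taxes is forbidden.

Forbidden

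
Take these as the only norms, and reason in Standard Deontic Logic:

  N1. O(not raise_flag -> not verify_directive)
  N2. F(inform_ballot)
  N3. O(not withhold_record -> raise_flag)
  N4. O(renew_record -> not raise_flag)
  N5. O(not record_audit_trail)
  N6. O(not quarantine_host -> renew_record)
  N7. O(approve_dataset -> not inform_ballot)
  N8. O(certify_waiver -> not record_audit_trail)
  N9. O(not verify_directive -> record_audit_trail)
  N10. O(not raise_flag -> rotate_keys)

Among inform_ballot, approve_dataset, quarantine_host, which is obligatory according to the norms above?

quarantine_host

From premise 5 we have O(not record_audit_trail).
Premise 9, O(not verify_directive -> record_audit_trail), contraposes to O(not record_audit_trail -> verify_directive); with O(not record_audit_trail) we get O(verify_directive).
Premise 1, O(not raise_flag -> not verify_directive), contraposes to O(verify_directive -> raise_flag); with O(verify_directive) we get O(raise_flag).
Premise 4, O(renew_record -> not raise_flag), contraposes to O(raise_flag -> not renew_record); with O(raise_flag) we get O(not renew_record).
Premise 6, O(not quarantine_host -> renew_record), contraposes to O(not renew_record -> quarantine_host); with O(not renew_record) we get O(quarantine_host).
So O(quarantine_host) holds — quarantine_host is obligatory. None of the other listed options is made obligatory by any chain of premises.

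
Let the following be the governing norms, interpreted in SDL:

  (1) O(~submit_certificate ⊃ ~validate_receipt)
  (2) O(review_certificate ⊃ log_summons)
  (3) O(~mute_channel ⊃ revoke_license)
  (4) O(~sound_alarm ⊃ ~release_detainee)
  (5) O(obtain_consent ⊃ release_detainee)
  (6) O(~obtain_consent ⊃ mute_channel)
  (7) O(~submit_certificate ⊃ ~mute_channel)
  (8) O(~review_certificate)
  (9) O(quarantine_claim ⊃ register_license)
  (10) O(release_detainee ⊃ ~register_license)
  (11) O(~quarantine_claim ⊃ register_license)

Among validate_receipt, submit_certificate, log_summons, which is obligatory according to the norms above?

submit_certificate

Premises 9 and 11 are O(quarantine_claim ⊃ register_license) and O(~quarantine_claim ⊃ register_license); every ideal world satisfies quarantine_claim or ~quarantine_claim, so in either case register_license holds — hence O(register_license).
Premise 10 is O(release_detainee ⊃ ~register_license); contrapositively O(register_license ⊃ ~release_detainee). Since O(register_license) holds, K gives O(~release_detainee).
The contrapositive of premise 5 (O(obtain_consent ⊃ release_detainee)) is O(~release_detainee ⊃ ~obtain_consent), and O(~release_detainee) is already established, so O(~obtain_consent).
From O(~obtain_consent) and premise 6, O(~obtain_consent ⊃ mute_channel), we obtain O(mute_channel).
Premise 7, O(~submit_certificate ⊃ ~mute_channel), contraposes to O(mute_channel ⊃ submit_certificate); with O(mute_channel) we get O(submit_certificate).
So O(submit_certificate) holds — submit_certificate is obligatory. None of the other listed options is made obligatory by any chain of premises.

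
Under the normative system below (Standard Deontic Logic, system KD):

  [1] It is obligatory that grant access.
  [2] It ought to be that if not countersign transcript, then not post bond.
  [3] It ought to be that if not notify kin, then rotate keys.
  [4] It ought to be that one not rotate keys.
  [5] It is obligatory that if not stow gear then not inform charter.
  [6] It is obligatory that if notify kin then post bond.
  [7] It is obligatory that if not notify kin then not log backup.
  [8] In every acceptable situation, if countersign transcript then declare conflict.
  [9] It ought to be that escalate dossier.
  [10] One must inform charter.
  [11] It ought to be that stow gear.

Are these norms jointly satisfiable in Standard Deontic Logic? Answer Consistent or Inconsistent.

Premise 5 is O(¬stow_gear → ¬inform_charter), but O(¬stow_gear) is not derivable from the premises, so it does not yield O(¬inform_charter).
So O(¬inform_charter) is not derivable, and the apparent clash with O(inform_charter) does not arise.
A world satisfying every obligation exists (e.g. countersign_transcript=true, declare_conflict=true, escalate_dossier=true, grant_access=true, inform_charter=true, log_backup=false, notify_kin=true, post_bond=true, rotate_keys=false, stow_gear=true); no atom is both obligatory and forbidden, so the set is consistent.

Consistent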